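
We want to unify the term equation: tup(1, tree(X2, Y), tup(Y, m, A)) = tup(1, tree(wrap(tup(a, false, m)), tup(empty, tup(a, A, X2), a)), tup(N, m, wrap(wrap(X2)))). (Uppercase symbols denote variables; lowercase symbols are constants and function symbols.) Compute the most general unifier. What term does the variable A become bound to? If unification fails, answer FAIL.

Decompose tup/3: 1 = 1,  tree(X2, Y) = tree(wrap(tup(a, false, m)), tup(empty, tup(a, A, X2), a)),  tup(Y, m, A) = tup(N, m, wrap(wrap(X2))).
Delete trivial equation 1 = 1.
Decompose tree/2: X2 = wrap(tup(a, false, m)),  Y = tup(empty, tup(a, A, X2), a).
Bind X2 := wrap(tup(a, false, m)); substituting into the remaining equations gives: Y = tup(empty, tup(a, A, wrap(tup(a, false, m))), a),  tup(Y, m, A) = tup(N, m, wrap(wrap(wrap(tup(a, false, m))))).
Bind Y := tup(empty, tup(a, A, wrap(tup(a, false, m))), a); substituting into the remaining equation gives: tup(tup(empty, tup(a, A, wrap(tup(a, false, m))), a), m, A) = tup(N, m, wrap(wrap(wrap(tup(a, false, m))))).
Decompose tup/3: tup(empty, tup(a, A, wrap(tup(a, false, m))), a) = N,  m = m,  A = wrap(wrap(wrap(tup(a, false, m)))).
Bind N := tup(empty, tup(a, A, wrap(tup(a, false, m))), a); no other remaining equation mentions N.
Delete trivial equation m = m.
Bind A := wrap(wrap(wrap(tup(a, false, m)))). Substituting into the earlier bindings gives Y := tup(empty, tup(a, wrap(wrap(wrap(tup(a, false, m)))), wrap(tup(a, false, m))), a), N := tup(empty, tup(a, wrap(wrap(wrap(tup(a, false, m)))), wrap(tup(a, false, m))), a).
MGU = { X2 -> wrap(tup(a, false, m)), Y -> tup(empty, tup(a, wrap(wrap(wrap(tup(a, false, m)))), wrap(tup(a, false, m))), a), N -> tup(empty, tup(a, wrap(wrap(wrap(tup(a, false, m)))), wrap(tup(a, false, m))), a), A -> wrap(wrap(wrap(tup(a, false, m)))) }, so A -> wrap(wrap(wrap(tup(a, false, m)))).

wrap(wrap(wrap(tup(a, false, m))))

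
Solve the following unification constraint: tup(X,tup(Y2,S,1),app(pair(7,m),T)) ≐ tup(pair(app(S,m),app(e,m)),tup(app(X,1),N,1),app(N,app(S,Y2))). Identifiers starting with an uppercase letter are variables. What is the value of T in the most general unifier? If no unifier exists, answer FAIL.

Decompose tup/3: X ≐ pair(app(S,m),app(e,m)),  tup(Y2,S,1) ≐ tup(app(X,1),N,1),  app(pair(7,m),T) ≐ app(N,app(S,Y2)).
Bind X := pair(app(S,m),app(e,m)); substituting into the one remaining equation that mentions X gives: tup(Y2,S,1) ≐ tup(app(pair(app(S,m),app(e,m)),1),N,1).
Decompose tup/3: Y2 ≐ app(pair(app(S,m),app(e,m)),1),  S ≐ N,  1 ≐ 1.
Bind Y2 := app(pair(app(S,m),app(e,m)),1); substituting into the one remaining equation that mentions Y2 gives: app(pair(7,m),T) ≐ app(N,app(S,app(pair(app(S,m),app(e,m)),1))).
Bind S := N; substituting into the one remaining equation that mentions S gives: app(pair(7,m),T) ≐ app(N,app(N,app(pair(app(N,m),app(e,m)),1))). Substituting into the earlier bindings gives X := pair(app(N,m),app(e,m)), Y2 := app(pair(app(N,m),app(e,m)),1).
Delete trivial equation 1 ≐ 1.
Decompose app/2: pair(7,m) ≐ N,  T ≐ app(N,app(pair(app(N,m),app(e,m)),1)).
Bind N := pair(7,m); substituting into the remaining equation gives: T ≐ app(pair(7,m),app(pair(app(pair(7,m),m),app(e,m)),1)). Substituting into the earlier bindings gives X := pair(app(pair(7,m),m),app(e,m)), Y2 := app(pair(app(pair(7,m),m),app(e,m)),1), S := pair(7,m).
Bind T := app(pair(7,m),app(pair(app(pair(7,m),m),app(e,m)),1)).
MGU = { X -> pair(app(pair(7,m),m),app(e,m)), Y2 -> app(pair(app(pair(7,m),m),app(e,m)),1), S -> pair(7,m), N -> pair(7,m), T -> app(pair(7,m),app(pair(app(pair(7,m),m),app(e,m)),1)) }, so T -> app(pair(7,m),app(pair(app(pair(7,m),m),app(e,m)),1)).

app(pair(7,m),app(pair(app(pair(7,m),m),app(e,m)),1))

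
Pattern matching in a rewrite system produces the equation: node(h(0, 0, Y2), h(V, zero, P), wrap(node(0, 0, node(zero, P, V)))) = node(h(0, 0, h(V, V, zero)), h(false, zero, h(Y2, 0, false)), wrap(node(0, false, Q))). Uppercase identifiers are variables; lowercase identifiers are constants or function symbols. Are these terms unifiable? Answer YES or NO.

Decompose node/3: h(0, 0, Y2) = h(0, 0, h(V, V, zero)),  h(V, zero, P) = h(false, zero, h(Y2, 0, false)),  wrap(node(0, 0, node(zero, P, V))) = wrap(node(0, false, Q)).
Decompose h/3: 0 = 0,  0 = 0,  Y2 = h(V, V, zero).
Delete trivial equation 0 = 0.
Delete trivial equation 0 = 0.
Bind Y2 := h(V, V, zero); substituting into the one remaining equation that mentions Y2 gives: h(V, zero, P) = h(false, zero, h(h(V, V, zero), 0, false)).
Decompose h/3: V = false,  zero = zero,  P = h(h(V, V, zero), 0, false).
Bind V := false; substituting into the 2 remaining equations that mention V gives: P = h(h(false, false, zero), 0, false),  wrap(node(0, 0, node(zero, P, false))) = wrap(node(0, false, Q)). Substituting into the earlier binding gives Y2 := h(false, false, zero).
Delete trivial equation zero = zero.
Bind P := h(h(false, false, zero), 0, false); substituting into the remaining equation gives: wrap(node(0, 0, node(zero, h(h(false, false, zero), 0, false), false))) = wrap(node(0, false, Q)).
Decompose wrap/1: node(0, 0, node(zero, h(h(false, false, zero), 0, false), false)) = node(0, false, Q).
Decompose node/3: 0 = 0,  0 = false,  node(zero, h(h(false, false, zero), 0, false), false) = Q.
Delete trivial equation 0 = 0.
Clash: constants 0 and false differ; no unifier exists.

NO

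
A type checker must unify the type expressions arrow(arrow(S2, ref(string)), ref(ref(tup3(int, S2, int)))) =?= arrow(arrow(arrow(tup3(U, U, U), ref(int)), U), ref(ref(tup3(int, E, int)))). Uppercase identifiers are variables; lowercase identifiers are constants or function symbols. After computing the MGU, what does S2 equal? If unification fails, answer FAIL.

Decompose arrow/2: arrow(S2, ref(string)) =?= arrow(arrow(tup3(U, U, U), ref(int)), U),  ref(ref(tup3(int, S2, int))) =?= ref(ref(tup3(int, E, int))).
Decompose arrow/2: S2 =?= arrow(tup3(U, U, U), ref(int)),  ref(string) =?= U.
Bind S2 := arrow(tup3(U, U, U), ref(int)); substituting into the one remaining equation that mentions S2 gives: ref(ref(tup3(int, arrow(tup3(U, U, U), ref(int)), int))) =?= ref(ref(tup3(int, E, int))).
Bind U := ref(string); substituting into the remaining equation gives: ref(ref(tup3(int, arrow(tup3(ref(string), ref(string), ref(string)), ref(int)), int))) =?= ref(ref(tup3(int, E, int))). Substituting into the earlier binding gives S2 := arrow(tup3(ref(string), ref(string), ref(string)), ref(int)).
Decompose ref/1: ref(tup3(int, arrow(tup3(ref(string), ref(string), ref(string)), ref(int)), int)) =?= ref(tup3(int, E, int)).
Decompose ref/1: tup3(int, arrow(tup3(ref(string), ref(string), ref(string)), ref(int)), int) =?= tup3(int, E, int).
Decompose tup3/3: int =?= int,  arrow(tup3(ref(string), ref(string), ref(string)), ref(int)) =?= E,  int =?= int.
Delete trivial equation int =?= int.
Bind E := arrow(tup3(ref(string), ref(string), ref(string)), ref(int)); no other remaining equation mentions E.
Delete trivial equation int =?= int.
MGU = { S2 ↦ arrow(tup3(ref(string), ref(string), ref(string)), ref(int)), U ↦ ref(string), E ↦ arrow(tup3(ref(string), ref(string), ref(string)), ref(int)) }, so S2 ↦ arrow(tup3(ref(string), ref(string), ref(string)), ref(int)).

arrow(tup3(ref(string), ref(string), ref(string)), ref(int))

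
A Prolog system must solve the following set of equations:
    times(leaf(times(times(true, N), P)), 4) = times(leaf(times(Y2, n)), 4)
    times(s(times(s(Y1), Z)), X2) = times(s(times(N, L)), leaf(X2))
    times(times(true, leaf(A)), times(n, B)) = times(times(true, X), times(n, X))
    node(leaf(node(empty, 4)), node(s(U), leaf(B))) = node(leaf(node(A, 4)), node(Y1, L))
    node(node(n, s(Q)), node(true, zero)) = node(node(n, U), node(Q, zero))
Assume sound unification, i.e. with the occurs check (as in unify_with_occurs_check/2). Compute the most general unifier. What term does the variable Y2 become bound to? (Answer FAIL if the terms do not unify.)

Decompose times/2: leaf(times(times(true, N), P)) = leaf(times(Y2, n)),  4 = 4.
Decompose leaf/1: times(times(true, N), P) = times(Y2, n).
Decompose times/2: times(true, N) = Y2,  P = n.
Bind Y2 := times(true, N); no other remaining equation mentions Y2.
Bind P := n; no other remaining equation mentions P.
Delete trivial equation 4 = 4.
Decompose times/2: s(times(s(Y1), Z)) = s(times(N, L)),  X2 = leaf(X2).
Decompose s/1: times(s(Y1), Z) = times(N, L).
Decompose times/2: s(Y1) = N,  Z = L.
Bind N := s(Y1); no other remaining equation mentions N. Substituting into the earlier binding gives Y2 := times(true, s(Y1)).
Bind Z := L; no other remaining equation mentions Z.
Occurs check fails: X2 occurs in leaf(X2); the equation X2 = leaf(X2) has no finite solution.

FAIL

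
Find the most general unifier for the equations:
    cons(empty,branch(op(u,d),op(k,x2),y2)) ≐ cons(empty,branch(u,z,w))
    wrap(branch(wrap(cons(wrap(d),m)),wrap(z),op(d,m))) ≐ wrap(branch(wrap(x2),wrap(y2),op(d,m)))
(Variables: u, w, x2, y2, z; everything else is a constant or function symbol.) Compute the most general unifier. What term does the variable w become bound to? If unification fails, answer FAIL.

FAIL

Decompose cons/2: empty ≐ empty,  branch(op(u,d),op(k,x2),y2) ≐ branch(u,z,w).
Delete trivial equation empty ≐ empty.
Decompose branch/3: op(u,d) ≐ u,  op(k,x2) ≐ z,  y2 ≐ w.
Occurs check fails: u occurs in op(u,d); the equation u ≐ op(u,d) has no finite solution.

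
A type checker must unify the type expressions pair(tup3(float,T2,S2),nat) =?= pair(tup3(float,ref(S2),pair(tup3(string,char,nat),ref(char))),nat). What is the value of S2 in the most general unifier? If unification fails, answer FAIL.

Decompose pair/2: tup3(float,T2,S2) =?= tup3(float,ref(S2),pair(tup3(string,char,nat),ref(char))),  nat =?= nat.
Decompose tup3/3: float =?= float,  T2 =?= ref(S2),  S2 =?= pair(tup3(string,char,nat),ref(char)).
Delete trivial equation float =?= float.
Bind T2 := ref(S2); no other remaining equation mentions T2.
Bind S2 := pair(tup3(string,char,nat),ref(char)); no other remaining equation mentions S2. Substituting into the earlier binding gives T2 := ref(pair(tup3(string,char,nat),ref(char))).
Delete trivial equation nat =?= nat.
MGU = { T2 ↦ ref(pair(tup3(string,char,nat),ref(char))), S2 ↦ pair(tup3(string,char,nat),ref(char)) }, so S2 ↦ pair(tup3(string,char,nat),ref(char)).

pair(tup3(string,char,nat),ref(char))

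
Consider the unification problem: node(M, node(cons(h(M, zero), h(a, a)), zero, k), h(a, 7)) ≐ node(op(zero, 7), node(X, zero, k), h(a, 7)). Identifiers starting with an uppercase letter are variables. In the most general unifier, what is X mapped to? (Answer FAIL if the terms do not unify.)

cons(h(op(zero, 7), zero), h(a, a))

Decompose node/3: M ≐ op(zero, 7),  node(cons(h(M, zero), h(a, a)), zero, k) ≐ node(X, zero, k),  h(a, 7) ≐ h(a, 7).
Bind M := op(zero, 7); substituting into the one remaining equation that mentions M gives: node(cons(h(op(zero, 7), zero), h(a, a)), zero, k) ≐ node(X, zero, k).
Decompose node/3: cons(h(op(zero, 7), zero), h(a, a)) ≐ X,  zero ≐ zero,  k ≐ k.
Bind X := cons(h(op(zero, 7), zero), h(a, a)); no other remaining equation mentions X.
Delete trivial equation zero ≐ zero.
Delete trivial equation k ≐ k.
Delete trivial equation h(a, 7) ≐ h(a, 7).
MGU = { M -> op(zero, 7), X -> cons(h(op(zero, 7), zero), h(a, a)) }, so X -> cons(h(op(zero, 7), zero), h(a, a)).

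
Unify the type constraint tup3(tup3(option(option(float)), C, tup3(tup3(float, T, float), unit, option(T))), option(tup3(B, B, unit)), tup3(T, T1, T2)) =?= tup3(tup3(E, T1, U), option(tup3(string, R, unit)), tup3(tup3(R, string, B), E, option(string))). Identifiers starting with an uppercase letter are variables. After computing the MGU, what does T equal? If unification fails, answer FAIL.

tup3(string, string, string)

Decompose tup3/3: tup3(option(option(float)), C, tup3(tup3(float, T, float), unit, option(T))) =?= tup3(E, T1, U),  option(tup3(B, B, unit)) =?= option(tup3(string, R, unit)),  tup3(T, T1, T2) =?= tup3(tup3(R, string, B), E, option(string)).
Decompose tup3/3: option(option(float)) =?= E,  C =?= T1,  tup3(tup3(float, T, float), unit, option(T)) =?= U.
Bind E := option(option(float)); substituting into the one remaining equation that mentions E gives: tup3(T, T1, T2) =?= tup3(tup3(R, string, B), option(option(float)), option(string)).
Bind C := T1; no other remaining equation mentions C.
Bind U := tup3(tup3(float, T, float), unit, option(T)); no other remaining equation mentions U.
Decompose option/1: tup3(B, B, unit) =?= tup3(string, R, unit).
Decompose tup3/3: B =?= string,  B =?= R,  unit =?= unit.
Bind B := string; substituting into the 2 remaining equations that mention B gives: string =?= R,  tup3(T, T1, T2) =?= tup3(tup3(R, string, string), option(option(float)), option(string)).
Bind R := string; substituting into the one remaining equation that mentions R gives: tup3(T, T1, T2) =?= tup3(tup3(string, string, string), option(option(float)), option(string)).
Delete trivial equation unit =?= unit.
Decompose tup3/3: T =?= tup3(string, string, string),  T1 =?= option(option(float)),  T2 =?= option(string).
Bind T := tup3(string, string, string); no other remaining equation mentions T. Substituting into the earlier binding gives U := tup3(tup3(float, tup3(string, string, string), float), unit, option(tup3(string, string, string))).
Bind T1 := option(option(float)); no other remaining equation mentions T1. Substituting into the earlier binding gives C := option(option(float)).
Bind T2 := option(string).
MGU = { E := option(option(float)), C := option(option(float)), U := tup3(tup3(float, tup3(string, string, string), float), unit, option(tup3(string, string, string))), B := string, R := string, T := tup3(string, string, string), T1 := option(option(float)), T2 := option(string) }, so T := tup3(string, string, string).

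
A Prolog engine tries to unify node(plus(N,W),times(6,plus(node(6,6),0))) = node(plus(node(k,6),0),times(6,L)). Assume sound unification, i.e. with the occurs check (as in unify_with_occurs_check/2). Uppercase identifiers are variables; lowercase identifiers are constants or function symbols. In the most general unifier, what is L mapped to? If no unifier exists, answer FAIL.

plus(node(6,6),0)

Decompose node/2: plus(N,W) = plus(node(k,6),0),  times(6,plus(node(6,6),0)) = times(6,L).
Decompose plus/2: N = node(k,6),  W = 0.
Bind N := node(k,6); no other remaining equation mentions N.
Bind W := 0; no other remaining equation mentions W.
Decompose times/2: 6 = 6,  plus(node(6,6),0) = L.
Delete trivial equation 6 = 6.
Bind L := plus(node(6,6),0).
MGU = { N = node(k,6), W = 0, L = plus(node(6,6),0) }, so L = plus(node(6,6),0).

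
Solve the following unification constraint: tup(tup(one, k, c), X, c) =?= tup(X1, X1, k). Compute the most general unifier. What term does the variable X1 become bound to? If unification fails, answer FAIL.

Decompose tup/3: tup(one, k, c) =?= X1,  X =?= X1,  c =?= k.
Bind X1 := tup(one, k, c); substituting into the one remaining equation that mentions X1 gives: X =?= tup(one, k, c).
Bind X := tup(one, k, c); no other remaining equation mentions X.
Clash: constants c and k differ; no unifier exists.

FAIL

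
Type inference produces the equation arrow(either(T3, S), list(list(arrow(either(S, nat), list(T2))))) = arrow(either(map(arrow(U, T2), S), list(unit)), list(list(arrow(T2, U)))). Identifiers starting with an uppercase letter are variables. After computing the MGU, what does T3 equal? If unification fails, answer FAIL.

Decompose arrow/2: either(T3, S) = either(map(arrow(U, T2), S), list(unit)),  list(list(arrow(either(S, nat), list(T2)))) = list(list(arrow(T2, U))).
Decompose either/2: T3 = map(arrow(U, T2), S),  S = list(unit).
Bind T3 := map(arrow(U, T2), S); no other remaining equation mentions T3.
Bind S := list(unit); substituting into the remaining equation gives: list(list(arrow(either(list(unit), nat), list(T2)))) = list(list(arrow(T2, U))). Substituting into the earlier binding gives T3 := map(arrow(U, T2), list(unit)).
Decompose list/1: list(arrow(either(list(unit), nat), list(T2))) = list(arrow(T2, U)).
Decompose list/1: arrow(either(list(unit), nat), list(T2)) = arrow(T2, U).
Decompose arrow/2: either(list(unit), nat) = T2,  list(T2) = U.
Bind T2 := either(list(unit), nat); substituting into the remaining equation gives: list(either(list(unit), nat)) = U. Substituting into the earlier binding gives T3 := map(arrow(U, either(list(unit), nat)), list(unit)).
Bind U := list(either(list(unit), nat)). Substituting into the earlier binding gives T3 := map(arrow(list(either(list(unit), nat)), either(list(unit), nat)), list(unit)).
MGU = { T3 := map(arrow(list(either(list(unit), nat)), either(list(unit), nat)), list(unit)), S := list(unit), T2 := either(list(unit), nat), U := list(either(list(unit), nat)) }, so T3 := map(arrow(list(either(list(unit), nat)), either(list(unit), nat)), list(unit)).

map(arrow(list(either(list(unit), nat)), either(list(unit), nat)), list(unit))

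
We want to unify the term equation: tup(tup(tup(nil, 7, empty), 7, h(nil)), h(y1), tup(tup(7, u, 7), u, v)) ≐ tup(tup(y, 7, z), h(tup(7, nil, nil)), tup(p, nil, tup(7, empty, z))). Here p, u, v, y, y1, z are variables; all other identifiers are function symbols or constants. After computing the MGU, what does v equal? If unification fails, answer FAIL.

Decompose tup/3: tup(tup(nil, 7, empty), 7, h(nil)) ≐ tup(y, 7, z),  h(y1) ≐ h(tup(7, nil, nil)),  tup(tup(7, u, 7), u, v) ≐ tup(p, nil, tup(7, empty, z)).
Decompose tup/3: tup(nil, 7, empty) ≐ y,  7 ≐ 7,  h(nil) ≐ z.
Bind y := tup(nil, 7, empty); no other remaining equation mentions y.
Delete trivial equation 7 ≐ 7.
Bind z := h(nil); substituting into the one remaining equation that mentions z gives: tup(tup(7, u, 7), u, v) ≐ tup(p, nil, tup(7, empty, h(nil))).
Decompose h/1: y1 ≐ tup(7, nil, nil).
Bind y1 := tup(7, nil, nil); no other remaining equation mentions y1.
Decompose tup/3: tup(7, u, 7) ≐ p,  u ≐ nil,  v ≐ tup(7, empty, h(nil)).
Bind p := tup(7, u, 7); no other remaining equation mentions p.
Bind u := nil; no other remaining equation mentions u. Substituting into the earlier binding gives p := tup(7, nil, 7).
Bind v := tup(7, empty, h(nil)).
MGU = { y -> tup(nil, 7, empty), z -> h(nil), y1 -> tup(7, nil, nil), p -> tup(7, nil, 7), u -> nil, v -> tup(7, empty, h(nil)) }, so v -> tup(7, empty, h(nil)).

tup(7, empty, h(nil))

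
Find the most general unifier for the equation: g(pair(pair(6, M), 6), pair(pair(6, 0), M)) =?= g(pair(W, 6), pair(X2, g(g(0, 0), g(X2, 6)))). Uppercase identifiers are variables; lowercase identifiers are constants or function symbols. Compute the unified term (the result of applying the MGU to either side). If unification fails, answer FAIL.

Decompose g/2: pair(pair(6, M), 6) =?= pair(W, 6),  pair(pair(6, 0), M) =?= pair(X2, g(g(0, 0), g(X2, 6))).
Decompose pair/2: pair(6, M) =?= W,  6 =?= 6.
Bind W := pair(6, M); no other remaining equation mentions W.
Delete trivial equation 6 =?= 6.
Decompose pair/2: pair(6, 0) =?= X2,  M =?= g(g(0, 0), g(X2, 6)).
Bind X2 := pair(6, 0); substituting into the remaining equation gives: M =?= g(g(0, 0), g(pair(6, 0), 6)).
Bind M := g(g(0, 0), g(pair(6, 0), 6)). Substituting into the earlier binding gives W := pair(6, g(g(0, 0), g(pair(6, 0), 6))).
Applying the MGU to either side gives g(pair(pair(6, g(g(0, 0), g(pair(6, 0), 6))), 6), pair(pair(6, 0), g(g(0, 0), g(pair(6, 0), 6)))).

g(pair(pair(6, g(g(0, 0), g(pair(6, 0), 6))), 6), pair(pair(6, 0), g(g(0, 0), g(pair(6, 0), 6))))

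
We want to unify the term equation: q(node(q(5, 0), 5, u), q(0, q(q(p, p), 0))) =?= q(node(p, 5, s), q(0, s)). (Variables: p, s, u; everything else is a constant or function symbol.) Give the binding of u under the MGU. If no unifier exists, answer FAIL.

q(q(q(5, 0), q(5, 0)), 0)

Decompose q/2: node(q(5, 0), 5, u) =?= node(p, 5, s),  q(0, q(q(p, p), 0)) =?= q(0, s).
Decompose node/3: q(5, 0) =?= p,  5 =?= 5,  u =?= s.
Bind p := q(5, 0); substituting into the one remaining equation that mentions p gives: q(0, q(q(q(5, 0), q(5, 0)), 0)) =?= q(0, s).
Delete trivial equation 5 =?= 5.
Bind u := s; no other remaining equation mentions u.
Decompose q/2: 0 =?= 0,  q(q(q(5, 0), q(5, 0)), 0) =?= s.
Delete trivial equation 0 =?= 0.
Bind s := q(q(q(5, 0), q(5, 0)), 0). Substituting into the earlier binding gives u := q(q(q(5, 0), q(5, 0)), 0).
MGU = { p := q(5, 0), u := q(q(q(5, 0), q(5, 0)), 0), s := q(q(q(5, 0), q(5, 0)), 0) }, so u := q(q(q(5, 0), q(5, 0)), 0).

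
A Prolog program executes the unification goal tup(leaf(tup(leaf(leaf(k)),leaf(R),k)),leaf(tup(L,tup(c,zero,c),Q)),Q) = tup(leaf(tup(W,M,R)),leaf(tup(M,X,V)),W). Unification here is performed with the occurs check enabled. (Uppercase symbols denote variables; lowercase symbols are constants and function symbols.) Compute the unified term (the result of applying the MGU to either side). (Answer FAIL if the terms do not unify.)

tup(leaf(tup(leaf(leaf(k)),leaf(k),k)),leaf(tup(leaf(k),tup(c,zero,c),leaf(leaf(k)))),leaf(leaf(k)))

Decompose tup/3: leaf(tup(leaf(leaf(k)),leaf(R),k)) = leaf(tup(W,M,R)),  leaf(tup(L,tup(c,zero,c),Q)) = leaf(tup(M,X,V)),  Q = W.
Decompose leaf/1: tup(leaf(leaf(k)),leaf(R),k) = tup(W,M,R).
Decompose tup/3: leaf(leaf(k)) = W,  leaf(R) = M,  k = R.
Bind W := leaf(leaf(k)); substituting into the one remaining equation that mentions W gives: Q = leaf(leaf(k)).
Bind M := leaf(R); substituting into the one remaining equation that mentions M gives: leaf(tup(L,tup(c,zero,c),Q)) = leaf(tup(leaf(R),X,V)).
Bind R := k; substituting into the one remaining equation that mentions R gives: leaf(tup(L,tup(c,zero,c),Q)) = leaf(tup(leaf(k),X,V)). Substituting into the earlier binding gives M := leaf(k).
Decompose leaf/1: tup(L,tup(c,zero,c),Q) = tup(leaf(k),X,V).
Decompose tup/3: L = leaf(k),  tup(c,zero,c) = X,  Q = V.
Bind L := leaf(k); no other remaining equation mentions L.
Bind X := tup(c,zero,c); no other remaining equation mentions X.
Bind Q := V; substituting into the remaining equation gives: V = leaf(leaf(k)).
Bind V := leaf(leaf(k)). Substituting into the earlier binding gives Q := leaf(leaf(k)).
Applying the MGU to either side gives tup(leaf(tup(leaf(leaf(k)),leaf(k),k)),leaf(tup(leaf(k),tup(c,zero,c),leaf(leaf(k)))),leaf(leaf(k))).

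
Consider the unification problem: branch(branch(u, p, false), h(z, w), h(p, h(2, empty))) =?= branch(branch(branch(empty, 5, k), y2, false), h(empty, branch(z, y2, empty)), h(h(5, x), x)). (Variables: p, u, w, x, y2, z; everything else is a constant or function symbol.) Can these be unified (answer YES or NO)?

Decompose branch/3: branch(u, p, false) =?= branch(branch(empty, 5, k), y2, false),  h(z, w) =?= h(empty, branch(z, y2, empty)),  h(p, h(2, empty)) =?= h(h(5, x), x).
Decompose branch/3: u =?= branch(empty, 5, k),  p =?= y2,  false =?= false.
Bind u := branch(empty, 5, k); no other remaining equation mentions u.
Bind p := y2; substituting into the one remaining equation that mentions p gives: h(y2, h(2, empty)) =?= h(h(5, x), x).
Delete trivial equation false =?= false.
Decompose h/2: z =?= empty,  w =?= branch(z, y2, empty).
Bind z := empty; substituting into the one remaining equation that mentions z gives: w =?= branch(empty, y2, empty).
Bind w := branch(empty, y2, empty); no other remaining equation mentions w.
Decompose h/2: y2 =?= h(5, x),  h(2, empty) =?= x.
Bind y2 := h(5, x); no other remaining equation mentions y2. Substituting into the earlier bindings gives p := h(5, x), w := branch(empty, h(5, x), empty).
Bind x := h(2, empty). Substituting into the earlier bindings gives p := h(5, h(2, empty)), w := branch(empty, h(5, h(2, empty)), empty), y2 := h(5, h(2, empty)).
No equations remain and no clash or occurs-check failure arose, so a unifier exists.

YES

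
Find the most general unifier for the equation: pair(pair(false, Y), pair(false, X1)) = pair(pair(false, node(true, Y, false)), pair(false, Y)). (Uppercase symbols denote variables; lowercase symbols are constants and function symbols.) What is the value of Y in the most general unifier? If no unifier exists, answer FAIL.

FAIL

Decompose pair/2: pair(false, Y) = pair(false, node(true, Y, false)),  pair(false, X1) = pair(false, Y).
Decompose pair/2: false = false,  Y = node(true, Y, false).
Delete trivial equation false = false.
Occurs check fails: Y occurs in node(true, Y, false); the equation Y = node(true, Y, false) has no finite solution.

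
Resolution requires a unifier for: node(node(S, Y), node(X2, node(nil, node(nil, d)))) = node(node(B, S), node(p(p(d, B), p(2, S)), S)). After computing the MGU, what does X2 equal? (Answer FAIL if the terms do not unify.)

p(p(d, node(nil, node(nil, d))), p(2, node(nil, node(nil, d))))

Decompose node/2: node(S, Y) = node(B, S),  node(X2, node(nil, node(nil, d))) = node(p(p(d, B), p(2, S)), S).
Decompose node/2: S = B,  Y = S.
Bind S := B; substituting into the remaining equations gives: Y = B,  node(X2, node(nil, node(nil, d))) = node(p(p(d, B), p(2, B)), B).
Bind Y := B; no other remaining equation mentions Y.
Decompose node/2: X2 = p(p(d, B), p(2, B)),  node(nil, node(nil, d)) = B.
Bind X2 := p(p(d, B), p(2, B)); no other remaining equation mentions X2.
Bind B := node(nil, node(nil, d)). Substituting into the earlier bindings gives S := node(nil, node(nil, d)), Y := node(nil, node(nil, d)), X2 := p(p(d, node(nil, node(nil, d))), p(2, node(nil, node(nil, d)))).
MGU = { S -> node(nil, node(nil, d)), Y -> node(nil, node(nil, d)), X2 -> p(p(d, node(nil, node(nil, d))), p(2, node(nil, node(nil, d)))), B -> node(nil, node(nil, d)) }, so X2 -> p(p(d, node(nil, node(nil, d))), p(2, node(nil, node(nil, d)))).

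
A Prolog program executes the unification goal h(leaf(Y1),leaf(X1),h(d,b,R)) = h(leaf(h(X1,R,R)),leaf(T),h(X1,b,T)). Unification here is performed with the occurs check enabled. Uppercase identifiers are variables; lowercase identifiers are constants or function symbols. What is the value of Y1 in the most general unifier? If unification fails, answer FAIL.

Decompose h/3: leaf(Y1) = leaf(h(X1,R,R)),  leaf(X1) = leaf(T),  h(d,b,R) = h(X1,b,T).
Decompose leaf/1: Y1 = h(X1,R,R).
Bind Y1 := h(X1,R,R); no other remaining equation mentions Y1.
Decompose leaf/1: X1 = T.
Bind X1 := T; substituting into the remaining equation gives: h(d,b,R) = h(T,b,T). Substituting into the earlier binding gives Y1 := h(T,R,R).
Decompose h/3: d = T,  b = b,  R = T.
Bind T := d; substituting into the one remaining equation that mentions T gives: R = d. Substituting into the earlier bindings gives Y1 := h(d,R,R), X1 := d.
Delete trivial equation b = b.
Bind R := d. Substituting into the earlier binding gives Y1 := h(d,d,d).
MGU = { Y1 ↦ h(d,d,d), X1 ↦ d, T ↦ d, R ↦ d }, so Y1 ↦ h(d,d,d).

h(d,d,d)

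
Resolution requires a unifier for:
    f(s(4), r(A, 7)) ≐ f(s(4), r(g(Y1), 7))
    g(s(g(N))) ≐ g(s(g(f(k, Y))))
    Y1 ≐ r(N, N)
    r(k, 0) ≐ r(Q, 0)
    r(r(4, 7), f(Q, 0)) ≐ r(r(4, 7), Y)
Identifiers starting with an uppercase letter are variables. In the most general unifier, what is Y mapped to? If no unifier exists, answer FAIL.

Decompose f/2: s(4) ≐ s(4),  r(A, 7) ≐ r(g(Y1), 7).
Delete trivial equation s(4) ≐ s(4).
Decompose r/2: A ≐ g(Y1),  7 ≐ 7.
Bind A := g(Y1); no other remaining equation mentions A.
Delete trivial equation 7 ≐ 7.
Decompose g/1: s(g(N)) ≐ s(g(f(k, Y))).
Decompose s/1: g(N) ≐ g(f(k, Y)).
Decompose g/1: N ≐ f(k, Y).
Bind N := f(k, Y); substituting into the one remaining equation that mentions N gives: Y1 ≐ r(f(k, Y), f(k, Y)).
Bind Y1 := r(f(k, Y), f(k, Y)); no other remaining equation mentions Y1. Substituting into the earlier binding gives A := g(r(f(k, Y), f(k, Y))).
Decompose r/2: k ≐ Q,  0 ≐ 0.
Bind Q := k; substituting into the one remaining equation that mentions Q gives: r(r(4, 7), f(k, 0)) ≐ r(r(4, 7), Y).
Delete trivial equation 0 ≐ 0.
Decompose r/2: r(4, 7) ≐ r(4, 7),  f(k, 0) ≐ Y.
Delete trivial equation r(4, 7) ≐ r(4, 7).
Bind Y := f(k, 0). Substituting into the earlier bindings gives A := g(r(f(k, f(k, 0)), f(k, f(k, 0)))), N := f(k, f(k, 0)), Y1 := r(f(k, f(k, 0)), f(k, f(k, 0))).
MGU = { A ↦ g(r(f(k, f(k, 0)), f(k, f(k, 0)))), N ↦ f(k, f(k, 0)), Y1 ↦ r(f(k, f(k, 0)), f(k, f(k, 0))), Q ↦ k, Y ↦ f(k, 0) }, so Y ↦ f(k, 0).

f(k, 0)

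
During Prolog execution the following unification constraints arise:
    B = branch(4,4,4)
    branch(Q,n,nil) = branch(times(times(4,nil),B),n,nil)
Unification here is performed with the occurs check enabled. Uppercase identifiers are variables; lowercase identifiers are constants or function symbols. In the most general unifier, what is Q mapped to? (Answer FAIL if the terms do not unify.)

Bind B := branch(4,4,4); substituting into the remaining equation gives: branch(Q,n,nil) = branch(times(times(4,nil),branch(4,4,4)),n,nil).
Decompose branch/3: Q = times(times(4,nil),branch(4,4,4)),  n = n,  nil = nil.
Bind Q := times(times(4,nil),branch(4,4,4)); no other remaining equation mentions Q.
Delete trivial equation n = n.
Delete trivial equation nil = nil.
MGU = { B -> branch(4,4,4), Q -> times(times(4,nil),branch(4,4,4)) }, so Q -> times(times(4,nil),branch(4,4,4)).

times(times(4,nil),branch(4,4,4))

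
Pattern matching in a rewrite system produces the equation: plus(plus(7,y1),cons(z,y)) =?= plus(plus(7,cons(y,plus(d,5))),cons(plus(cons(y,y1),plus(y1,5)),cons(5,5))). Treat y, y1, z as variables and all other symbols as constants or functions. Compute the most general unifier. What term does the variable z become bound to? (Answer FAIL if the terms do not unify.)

plus(cons(cons(5,5),cons(cons(5,5),plus(d,5))),plus(cons(cons(5,5),plus(d,5)),5))

Decompose plus/2: plus(7,y1) =?= plus(7,cons(y,plus(d,5))),  cons(z,y) =?= cons(plus(cons(y,y1),plus(y1,5)),cons(5,5)).
Decompose plus/2: 7 =?= 7,  y1 =?= cons(y,plus(d,5)).
Delete trivial equation 7 =?= 7.
Bind y1 := cons(y,plus(d,5)); substituting into the remaining equation gives: cons(z,y) =?= cons(plus(cons(y,cons(y,plus(d,5))),plus(cons(y,plus(d,5)),5)),cons(5,5)).
Decompose cons/2: z =?= plus(cons(y,cons(y,plus(d,5))),plus(cons(y,plus(d,5)),5)),  y =?= cons(5,5).
Bind z := plus(cons(y,cons(y,plus(d,5))),plus(cons(y,plus(d,5)),5)); no other remaining equation mentions z.
Bind y := cons(5,5). Substituting into the earlier bindings gives y1 := cons(cons(5,5),plus(d,5)), z := plus(cons(cons(5,5),cons(cons(5,5),plus(d,5))),plus(cons(cons(5,5),plus(d,5)),5)).
MGU = { y1 -> cons(cons(5,5),plus(d,5)), z -> plus(cons(cons(5,5),cons(cons(5,5),plus(d,5))),plus(cons(cons(5,5),plus(d,5)),5)), y -> cons(5,5) }, so z -> plus(cons(cons(5,5),cons(cons(5,5),plus(d,5))),plus(cons(cons(5,5),plus(d,5)),5)).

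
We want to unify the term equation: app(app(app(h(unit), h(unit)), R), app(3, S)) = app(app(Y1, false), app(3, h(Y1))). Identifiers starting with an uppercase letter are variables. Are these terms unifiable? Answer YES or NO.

Decompose app/2: app(app(h(unit), h(unit)), R) = app(Y1, false),  app(3, S) = app(3, h(Y1)).
Decompose app/2: app(h(unit), h(unit)) = Y1,  R = false.
Bind Y1 := app(h(unit), h(unit)); substituting into the one remaining equation that mentions Y1 gives: app(3, S) = app(3, h(app(h(unit), h(unit)))).
Bind R := false; no other remaining equation mentions R.
Decompose app/2: 3 = 3,  S = h(app(h(unit), h(unit))).
Delete trivial equation 3 = 3.
Bind S := h(app(h(unit), h(unit))).
No equations remain and no clash or occurs-check failure arose, so a unifier exists.

YES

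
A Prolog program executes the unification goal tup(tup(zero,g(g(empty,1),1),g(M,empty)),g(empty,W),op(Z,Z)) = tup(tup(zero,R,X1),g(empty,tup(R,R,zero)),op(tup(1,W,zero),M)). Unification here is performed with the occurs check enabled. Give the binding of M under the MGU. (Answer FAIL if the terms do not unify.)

Decompose tup/3: tup(zero,g(g(empty,1),1),g(M,empty)) = tup(zero,R,X1),  g(empty,W) = g(empty,tup(R,R,zero)),  op(Z,Z) = op(tup(1,W,zero),M).
Decompose tup/3: zero = zero,  g(g(empty,1),1) = R,  g(M,empty) = X1.
Delete trivial equation zero = zero.
Bind R := g(g(empty,1),1); substituting into the one remaining equation that mentions R gives: g(empty,W) = g(empty,tup(g(g(empty,1),1),g(g(empty,1),1),zero)).
Bind X1 := g(M,empty); no other remaining equation mentions X1.
Decompose g/2: empty = empty,  W = tup(g(g(empty,1),1),g(g(empty,1),1),zero).
Delete trivial equation empty = empty.
Bind W := tup(g(g(empty,1),1),g(g(empty,1),1),zero); substituting into the remaining equation gives: op(Z,Z) = op(tup(1,tup(g(g(empty,1),1),g(g(empty,1),1),zero),zero),M).
Decompose op/2: Z = tup(1,tup(g(g(empty,1),1),g(g(empty,1),1),zero),zero),  Z = M.
Bind Z := tup(1,tup(g(g(empty,1),1),g(g(empty,1),1),zero),zero); substituting into the remaining equation gives: tup(1,tup(g(g(empty,1),1),g(g(empty,1),1),zero),zero) = M.
Bind M := tup(1,tup(g(g(empty,1),1),g(g(empty,1),1),zero),zero). Substituting into the earlier binding gives X1 := g(tup(1,tup(g(g(empty,1),1),g(g(empty,1),1),zero),zero),empty).
MGU = { R -> g(g(empty,1),1), X1 -> g(tup(1,tup(g(g(empty,1),1),g(g(empty,1),1),zero),zero),empty), W -> tup(g(g(empty,1),1),g(g(empty,1),1),zero), Z -> tup(1,tup(g(g(empty,1),1),g(g(empty,1),1),zero),zero), M -> tup(1,tup(g(g(empty,1),1),g(g(empty,1),1),zero),zero) }, so M -> tup(1,tup(g(g(empty,1),1),g(g(empty,1),1),zero),zero).

tup(1,tup(g(g(empty,1),1),g(g(empty,1),1),zero),zero)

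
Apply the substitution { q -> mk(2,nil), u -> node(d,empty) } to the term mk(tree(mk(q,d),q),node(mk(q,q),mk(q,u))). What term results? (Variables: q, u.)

Replace each occurrence of q with mk(2,nil).
Replace each occurrence of u with node(d,empty).
Result: mk(tree(mk(mk(2,nil),d),mk(2,nil)),node(mk(mk(2,nil),mk(2,nil)),mk(mk(2,nil),node(d,empty)))).

mk(tree(mk(mk(2,nil),d),mk(2,nil)),node(mk(mk(2,nil),mk(2,nil)),mk(mk(2,nil),node(d,empty))))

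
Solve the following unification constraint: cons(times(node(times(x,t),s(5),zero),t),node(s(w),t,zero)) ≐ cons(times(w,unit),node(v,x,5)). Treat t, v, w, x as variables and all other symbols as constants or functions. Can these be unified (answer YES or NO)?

Decompose cons/2: times(node(times(x,t),s(5),zero),t) ≐ times(w,unit),  node(s(w),t,zero) ≐ node(v,x,5).
Decompose times/2: node(times(x,t),s(5),zero) ≐ w,  t ≐ unit.
Bind w := node(times(x,t),s(5),zero); substituting into the one remaining equation that mentions w gives: node(s(node(times(x,t),s(5),zero)),t,zero) ≐ node(v,x,5).
Bind t := unit; substituting into the remaining equation gives: node(s(node(times(x,unit),s(5),zero)),unit,zero) ≐ node(v,x,5). Substituting into the earlier binding gives w := node(times(x,unit),s(5),zero).
Decompose node/3: s(node(times(x,unit),s(5),zero)) ≐ v,  unit ≐ x,  zero ≐ 5.
Bind v := s(node(times(x,unit),s(5),zero)); no other remaining equation mentions v.
Bind x := unit; no other remaining equation mentions x. Substituting into the earlier bindings gives w := node(times(unit,unit),s(5),zero), v := s(node(times(unit,unit),s(5),zero)).
Clash: constants zero and 5 differ; no unifier exists.

NO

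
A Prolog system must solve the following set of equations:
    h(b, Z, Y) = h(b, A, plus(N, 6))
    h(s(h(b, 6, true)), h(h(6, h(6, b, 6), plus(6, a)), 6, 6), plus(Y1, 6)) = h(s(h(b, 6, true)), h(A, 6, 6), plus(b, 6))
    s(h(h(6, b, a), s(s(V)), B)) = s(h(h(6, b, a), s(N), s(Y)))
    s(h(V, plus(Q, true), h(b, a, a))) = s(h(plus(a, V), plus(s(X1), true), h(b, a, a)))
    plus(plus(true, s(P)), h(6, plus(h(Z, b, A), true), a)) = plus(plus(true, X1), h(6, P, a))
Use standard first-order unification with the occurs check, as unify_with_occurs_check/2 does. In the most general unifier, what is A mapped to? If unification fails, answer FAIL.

Decompose h/3: b = b,  Z = A,  Y = plus(N, 6).
Delete trivial equation b = b.
Bind Z := A; substituting into the one remaining equation that mentions Z gives: plus(plus(true, s(P)), h(6, plus(h(A, b, A), true), a)) = plus(plus(true, X1), h(6, P, a)).
Bind Y := plus(N, 6); substituting into the one remaining equation that mentions Y gives: s(h(h(6, b, a), s(s(V)), B)) = s(h(h(6, b, a), s(N), s(plus(N, 6)))).
Decompose h/3: s(h(b, 6, true)) = s(h(b, 6, true)),  h(h(6, h(6, b, 6), plus(6, a)), 6, 6) = h(A, 6, 6),  plus(Y1, 6) = plus(b, 6).
Delete trivial equation s(h(b, 6, true)) = s(h(b, 6, true)).
Decompose h/3: h(6, h(6, b, 6), plus(6, a)) = A,  6 = 6,  6 = 6.
Bind A := h(6, h(6, b, 6), plus(6, a)); substituting into the one remaining equation that mentions A gives: plus(plus(true, s(P)), h(6, plus(h(h(6, h(6, b, 6), plus(6, a)), b, h(6, h(6, b, 6), plus(6, a))), true), a)) = plus(plus(true, X1), h(6, P, a)). Substituting into the earlier binding gives Z := h(6, h(6, b, 6), plus(6, a)).
Delete trivial equation 6 = 6.
Delete trivial equation 6 = 6.
Decompose plus/2: Y1 = b,  6 = 6.
Bind Y1 := b; no other remaining equation mentions Y1.
Delete trivial equation 6 = 6.
Decompose s/1: h(h(6, b, a), s(s(V)), B) = h(h(6, b, a), s(N), s(plus(N, 6))).
Decompose h/3: h(6, b, a) = h(6, b, a),  s(s(V)) = s(N),  B = s(plus(N, 6)).
Delete trivial equation h(6, b, a) = h(6, b, a).
Decompose s/1: s(V) = N.
Bind N := s(V); substituting into the one remaining equation that mentions N gives: B = s(plus(s(V), 6)). Substituting into the earlier binding gives Y := plus(s(V), 6).
Bind B := s(plus(s(V), 6)); no other remaining equation mentions B.
Decompose s/1: h(V, plus(Q, true), h(b, a, a)) = h(plus(a, V), plus(s(X1), true), h(b, a, a)).
Decompose h/3: V = plus(a, V),  plus(Q, true) = plus(s(X1), true),  h(b, a, a) = h(b, a, a).
Occurs check fails: V occurs in plus(a, V); the equation V = plus(a, V) has no finite solution.

FAIL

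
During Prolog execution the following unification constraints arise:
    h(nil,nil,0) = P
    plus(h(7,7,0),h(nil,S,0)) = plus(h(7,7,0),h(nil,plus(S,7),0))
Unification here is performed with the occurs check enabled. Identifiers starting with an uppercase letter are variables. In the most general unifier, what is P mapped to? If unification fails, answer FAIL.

Bind P := h(nil,nil,0); no other remaining equation mentions P.
Decompose plus/2: h(7,7,0) = h(7,7,0),  h(nil,S,0) = h(nil,plus(S,7),0).
Delete trivial equation h(7,7,0) = h(7,7,0).
Decompose h/3: nil = nil,  S = plus(S,7),  0 = 0.
Delete trivial equation nil = nil.
Occurs check fails: S occurs in plus(S,7); the equation S = plus(S,7) has no finite solution.

FAIL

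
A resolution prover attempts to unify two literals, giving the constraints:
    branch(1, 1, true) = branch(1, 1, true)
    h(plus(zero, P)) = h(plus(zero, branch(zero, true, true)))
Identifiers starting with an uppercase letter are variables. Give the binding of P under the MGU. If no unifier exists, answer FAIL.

Delete trivial equation branch(1, 1, true) = branch(1, 1, true).
Decompose h/1: plus(zero, P) = plus(zero, branch(zero, true, true)).
Decompose plus/2: zero = zero,  P = branch(zero, true, true).
Delete trivial equation zero = zero.
Bind P := branch(zero, true, true).
MGU = { P -> branch(zero, true, true) }, so P -> branch(zero, true, true).

branch(zero, true, true)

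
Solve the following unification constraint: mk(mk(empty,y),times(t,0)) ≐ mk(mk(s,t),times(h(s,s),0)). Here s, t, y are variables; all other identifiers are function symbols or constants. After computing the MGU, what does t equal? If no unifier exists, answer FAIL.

Decompose mk/2: mk(empty,y) ≐ mk(s,t),  times(t,0) ≐ times(h(s,s),0).
Decompose mk/2: empty ≐ s,  y ≐ t.
Bind s := empty; substituting into the one remaining equation that mentions s gives: times(t,0) ≐ times(h(empty,empty),0).
Bind y := t; no other remaining equation mentions y.
Decompose times/2: t ≐ h(empty,empty),  0 ≐ 0.
Bind t := h(empty,empty); no other remaining equation mentions t. Substituting into the earlier binding gives y := h(empty,empty).
Delete trivial equation 0 ≐ 0.
MGU = { s ↦ empty, y ↦ h(empty,empty), t ↦ h(empty,empty) }, so t ↦ h(empty,empty).

h(empty,empty)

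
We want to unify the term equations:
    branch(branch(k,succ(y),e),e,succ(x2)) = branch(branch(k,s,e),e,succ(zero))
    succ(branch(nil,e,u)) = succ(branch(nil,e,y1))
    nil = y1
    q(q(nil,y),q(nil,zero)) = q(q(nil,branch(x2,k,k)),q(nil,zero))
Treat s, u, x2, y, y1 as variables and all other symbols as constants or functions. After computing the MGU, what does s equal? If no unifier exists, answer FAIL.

succ(branch(zero,k,k))

Decompose branch/3: branch(k,succ(y),e) = branch(k,s,e),  e = e,  succ(x2) = succ(zero).
Decompose branch/3: k = k,  succ(y) = s,  e = e.
Delete trivial equation k = k.
Bind s := succ(y); no other remaining equation mentions s.
Delete trivial equation e = e.
Delete trivial equation e = e.
Decompose succ/1: x2 = zero.
Bind x2 := zero; substituting into the one remaining equation that mentions x2 gives: q(q(nil,y),q(nil,zero)) = q(q(nil,branch(zero,k,k)),q(nil,zero)).
Decompose succ/1: branch(nil,e,u) = branch(nil,e,y1).
Decompose branch/3: nil = nil,  e = e,  u = y1.
Delete trivial equation nil = nil.
Delete trivial equation e = e.
Bind u := y1; no other remaining equation mentions u.
Bind y1 := nil; no other remaining equation mentions y1. Substituting into the earlier binding gives u := nil.
Decompose q/2: q(nil,y) = q(nil,branch(zero,k,k)),  q(nil,zero) = q(nil,zero).
Decompose q/2: nil = nil,  y = branch(zero,k,k).
Delete trivial equation nil = nil.
Bind y := branch(zero,k,k); no other remaining equation mentions y. Substituting into the earlier binding gives s := succ(branch(zero,k,k)).
Delete trivial equation q(nil,zero) = q(nil,zero).
MGU = { s ↦ succ(branch(zero,k,k)), x2 ↦ zero, u ↦ nil, y1 ↦ nil, y ↦ branch(zero,k,k) }, so s ↦ succ(branch(zero,k,k)).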